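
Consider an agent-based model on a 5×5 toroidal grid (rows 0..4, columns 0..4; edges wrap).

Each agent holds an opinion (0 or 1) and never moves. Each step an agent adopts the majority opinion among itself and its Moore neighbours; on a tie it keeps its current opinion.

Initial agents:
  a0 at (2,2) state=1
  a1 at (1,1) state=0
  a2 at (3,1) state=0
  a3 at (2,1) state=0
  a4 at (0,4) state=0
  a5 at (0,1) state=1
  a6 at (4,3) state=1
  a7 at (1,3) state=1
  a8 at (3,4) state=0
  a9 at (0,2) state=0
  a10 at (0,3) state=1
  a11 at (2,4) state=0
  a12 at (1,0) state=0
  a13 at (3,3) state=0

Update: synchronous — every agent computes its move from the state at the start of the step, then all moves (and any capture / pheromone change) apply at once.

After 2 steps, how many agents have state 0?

10

t=1: a0@(2,2):0 a1@(1,1):0 a2@(3,1):0 a3@(2,1):0 a4@(0,4):1 a5@(0,1):0 a6@(4,3):0 a7@(1,3):1 a8@(3,4):0 a9@(0,2):1 a10@(0,3):1 a11@(2,4):0 a12@(1,0):0 a13@(3,3):0
t=2: (unchanged — steady state)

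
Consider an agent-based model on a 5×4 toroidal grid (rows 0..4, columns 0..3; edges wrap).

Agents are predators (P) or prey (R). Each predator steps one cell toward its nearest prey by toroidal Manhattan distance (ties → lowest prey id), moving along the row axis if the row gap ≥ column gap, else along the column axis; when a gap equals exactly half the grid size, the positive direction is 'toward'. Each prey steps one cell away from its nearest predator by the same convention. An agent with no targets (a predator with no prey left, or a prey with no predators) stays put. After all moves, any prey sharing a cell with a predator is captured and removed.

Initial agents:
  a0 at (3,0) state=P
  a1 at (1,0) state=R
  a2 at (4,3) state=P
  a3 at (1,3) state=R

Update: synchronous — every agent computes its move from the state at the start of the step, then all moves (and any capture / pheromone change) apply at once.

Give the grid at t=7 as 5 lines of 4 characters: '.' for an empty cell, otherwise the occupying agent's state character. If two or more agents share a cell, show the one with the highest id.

t=1: a0@(2,0):P a1@(0,0):R a2@(0,3):P a3@(2,3):R
t=2: a0@(2,3):P a1@(0,1):R a2@(0,0):P a3@(2,2):R
t=3: a0@(2,2):P a1@(0,2):R a2@(0,1):P a3@(2,1):R
t=4: a0@(2,1):P a1@(0,3):R a2@(0,2):P a3@(2,0):R
t=5: a0@(2,0):P a1@(0,0):R a2@(0,3):P a3@(2,3):R
t=6: a0@(2,3):P a1@(0,1):R a2@(0,0):P a3@(2,2):R
t=7: a0@(2,2):P a1@(0,2):R a2@(0,1):P a3@(2,1):R

.PR.
....
.RP.
....
....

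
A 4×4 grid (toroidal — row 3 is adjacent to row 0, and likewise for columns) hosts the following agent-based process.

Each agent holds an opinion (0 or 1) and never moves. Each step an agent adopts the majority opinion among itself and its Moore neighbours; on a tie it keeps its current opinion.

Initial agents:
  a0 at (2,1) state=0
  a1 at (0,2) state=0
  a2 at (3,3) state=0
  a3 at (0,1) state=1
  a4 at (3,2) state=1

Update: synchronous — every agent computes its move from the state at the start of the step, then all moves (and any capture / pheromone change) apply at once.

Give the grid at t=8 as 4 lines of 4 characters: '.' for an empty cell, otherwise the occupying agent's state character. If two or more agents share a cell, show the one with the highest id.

.00.
....
.0..
..00

t=1: a0@(2,1):0 a1@(0,2):0 a2@(3,3):0 a3@(0,1):1 a4@(3,2):0
t=2: a0@(2,1):0 a1@(0,2):0 a2@(3,3):0 a3@(0,1):0 a4@(3,2):0
t=3: (unchanged — steady state)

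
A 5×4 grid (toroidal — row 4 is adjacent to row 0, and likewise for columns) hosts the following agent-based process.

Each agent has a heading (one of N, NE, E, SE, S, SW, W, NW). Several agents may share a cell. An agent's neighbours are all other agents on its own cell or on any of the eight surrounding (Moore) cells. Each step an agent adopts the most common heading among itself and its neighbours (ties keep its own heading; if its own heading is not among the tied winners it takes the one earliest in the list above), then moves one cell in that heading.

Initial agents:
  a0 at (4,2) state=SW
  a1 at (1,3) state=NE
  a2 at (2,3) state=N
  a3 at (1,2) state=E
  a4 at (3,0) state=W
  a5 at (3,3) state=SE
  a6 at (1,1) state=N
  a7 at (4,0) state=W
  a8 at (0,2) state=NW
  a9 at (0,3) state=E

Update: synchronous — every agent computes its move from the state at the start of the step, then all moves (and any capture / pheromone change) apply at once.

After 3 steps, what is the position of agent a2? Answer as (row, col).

(1, 1)

t=1: a0@(0,1):SW a1@(1,0):E a2@(1,3):N a3@(1,3):E a4@(3,3):W a5@(3,2):W a6@(0,1):N a7@(4,3):W a8@(0,3):E a9@(0,0):E
t=2: a0@(0,2):E a1@(1,1):E a2@(1,0):E a3@(1,0):E a4@(3,2):W a5@(3,1):W a6@(0,2):E a7@(4,2):W a8@(0,0):E a9@(0,1):E
t=3: a0@(0,3):E a1@(1,2):E a2@(1,1):E a3@(1,1):E a4@(3,1):W a5@(3,0):W a6@(0,3):E a7@(4,1):W a8@(0,1):E a9@(0,2):E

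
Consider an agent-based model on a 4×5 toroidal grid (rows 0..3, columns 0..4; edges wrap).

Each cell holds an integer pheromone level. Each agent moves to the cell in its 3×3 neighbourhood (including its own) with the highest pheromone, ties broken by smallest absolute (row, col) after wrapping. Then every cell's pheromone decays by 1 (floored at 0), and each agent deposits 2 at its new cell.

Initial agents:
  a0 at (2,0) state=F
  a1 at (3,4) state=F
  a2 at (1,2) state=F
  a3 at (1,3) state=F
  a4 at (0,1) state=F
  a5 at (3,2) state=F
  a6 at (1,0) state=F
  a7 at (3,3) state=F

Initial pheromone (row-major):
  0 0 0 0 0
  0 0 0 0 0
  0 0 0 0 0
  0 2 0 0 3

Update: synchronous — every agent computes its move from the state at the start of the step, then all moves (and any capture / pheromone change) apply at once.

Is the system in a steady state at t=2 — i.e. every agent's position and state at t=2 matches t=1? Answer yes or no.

t=1: a0@(3,4) a1@(3,4) a2@(0,1) a3@(0,2) a4@(3,1) a5@(3,1) a6@(0,0) a7@(3,4) | pheromone: 2 2 2 0 0 / 0 0 0 0 0 / 0 0 0 0 0 / 0 5 0 0 8
t=2: a0@(3,4) a1@(3,4) a2@(3,1) a3@(3,1) a4@(3,1) a5@(3,1) a6@(3,4) a7@(3,4) | pheromone: 1 1 1 0 0 / 0 0 0 0 0 / 0 0 0 0 0 / 0 12 0 0 15

no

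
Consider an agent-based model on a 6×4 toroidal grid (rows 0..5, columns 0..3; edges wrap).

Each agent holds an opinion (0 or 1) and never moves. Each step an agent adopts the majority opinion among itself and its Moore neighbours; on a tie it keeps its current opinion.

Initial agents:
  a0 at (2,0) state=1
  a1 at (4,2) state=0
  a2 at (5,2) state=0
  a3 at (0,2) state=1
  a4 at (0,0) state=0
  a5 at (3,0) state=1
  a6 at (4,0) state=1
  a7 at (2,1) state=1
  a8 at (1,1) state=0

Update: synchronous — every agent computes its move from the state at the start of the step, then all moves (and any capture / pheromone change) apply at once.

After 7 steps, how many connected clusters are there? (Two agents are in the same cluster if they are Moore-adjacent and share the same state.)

t=1: a0@(2,0):1 a1@(4,2):0 a2@(5,2):0 a3@(0,2):0 a4@(0,0):0 a5@(3,0):1 a6@(4,0):1 a7@(2,1):1 a8@(1,1):1
t=2: (unchanged — steady state)

3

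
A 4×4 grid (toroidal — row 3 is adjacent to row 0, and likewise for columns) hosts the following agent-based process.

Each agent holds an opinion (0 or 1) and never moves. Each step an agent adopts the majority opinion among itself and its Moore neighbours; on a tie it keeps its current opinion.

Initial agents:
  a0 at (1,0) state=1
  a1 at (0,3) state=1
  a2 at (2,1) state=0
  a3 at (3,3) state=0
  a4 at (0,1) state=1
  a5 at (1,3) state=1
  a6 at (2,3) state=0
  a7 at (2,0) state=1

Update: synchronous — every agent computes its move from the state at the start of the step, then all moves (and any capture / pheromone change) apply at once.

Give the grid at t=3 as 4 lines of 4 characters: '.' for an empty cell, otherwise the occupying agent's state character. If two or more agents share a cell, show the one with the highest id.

.1.1
1..1
11.1
...1

t=1: a0@(1,0):1 a1@(0,3):1 a2@(2,1):1 a3@(3,3):0 a4@(0,1):1 a5@(1,3):1 a6@(2,3):1 a7@(2,0):1
t=2: a0@(1,0):1 a1@(0,3):1 a2@(2,1):1 a3@(3,3):1 a4@(0,1):1 a5@(1,3):1 a6@(2,3):1 a7@(2,0):1
t=3: (unchanged — steady state)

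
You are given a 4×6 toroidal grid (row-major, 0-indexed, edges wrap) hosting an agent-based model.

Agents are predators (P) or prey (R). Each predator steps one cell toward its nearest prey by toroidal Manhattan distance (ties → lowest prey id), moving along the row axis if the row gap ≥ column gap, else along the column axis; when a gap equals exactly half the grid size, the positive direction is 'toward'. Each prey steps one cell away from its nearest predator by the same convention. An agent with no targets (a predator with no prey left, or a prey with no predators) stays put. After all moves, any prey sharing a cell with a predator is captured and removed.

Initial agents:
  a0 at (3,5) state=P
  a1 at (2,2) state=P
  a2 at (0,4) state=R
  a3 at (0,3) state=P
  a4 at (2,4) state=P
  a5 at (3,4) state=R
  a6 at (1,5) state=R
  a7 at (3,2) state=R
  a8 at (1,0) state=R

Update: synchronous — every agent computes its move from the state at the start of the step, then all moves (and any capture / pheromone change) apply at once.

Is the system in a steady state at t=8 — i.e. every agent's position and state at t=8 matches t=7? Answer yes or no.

t=1: a0@(3,4):P a1@(3,2):P a2@(0,5):R a3@(0,4):P a4@(3,4):P a5@(3,3):R a6@(0,5):R a7@(0,2):R a8@(0,0):R
t=2: a0@(3,3):P a1@(3,3):P a2@(0,0):R a3@(0,5):P a4@(3,3):P a5@(3,2):R a6@(0,0):R a7@(1,2):R a8@(0,1):R
t=3: a0@(3,2):P a1@(3,2):P a2@(0,1):R a3@(0,0):P a4@(3,2):P a5@(3,1):R a6@(0,1):R a7@(0,2):R a8@(0,2):R
t=4: a0@(3,1):P a1@(3,1):P a2@(0,2):R a3@(0,1):P a4@(3,1):P a5@(3,0):R a6@(0,2):R a7@(1,2):R a8@(1,2):R
t=5: a0@(3,0):P a1@(3,0):P a2@(0,3):R a3@(0,2):P a4@(3,0):P a5@(3,5):R a6@(0,3):R a7@(2,2):R a8@(2,2):R
t=6: a0@(3,5):P a1@(3,5):P a2@(0,4):R a3@(0,3):P a4@(3,5):P a5@(3,4):R a6@(0,4):R a7@(1,2):R a8@(1,2):R
t=7: a0@(3,4):P a1@(3,4):P a2@(0,5):R a3@(0,4):P a4@(3,4):P a5@(3,3):R a6@(0,5):R a7@(2,2):R a8@(2,2):R
t=8: a0@(3,3):P a1@(3,3):P a2@(0,0):R a3@(0,5):P a4@(3,3):P a5@(3,2):R a6@(0,0):R a7@(2,1):R a8@(2,1):R

no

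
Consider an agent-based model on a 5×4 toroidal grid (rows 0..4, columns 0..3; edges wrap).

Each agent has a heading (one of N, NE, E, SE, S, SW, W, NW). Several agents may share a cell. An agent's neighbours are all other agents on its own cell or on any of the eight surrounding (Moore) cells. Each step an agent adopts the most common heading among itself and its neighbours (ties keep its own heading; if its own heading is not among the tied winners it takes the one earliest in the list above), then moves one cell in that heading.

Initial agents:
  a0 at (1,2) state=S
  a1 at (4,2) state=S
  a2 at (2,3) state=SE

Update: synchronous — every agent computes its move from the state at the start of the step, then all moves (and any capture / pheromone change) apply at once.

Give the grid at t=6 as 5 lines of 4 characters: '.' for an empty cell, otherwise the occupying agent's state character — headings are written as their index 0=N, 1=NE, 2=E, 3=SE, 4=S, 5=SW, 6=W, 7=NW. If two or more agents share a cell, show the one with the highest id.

t=1: a0@(2,2):S a1@(0,2):S a2@(3,0):SE
t=2: a0@(3,2):S a1@(1,2):S a2@(4,1):SE
t=3: a0@(4,2):S a1@(2,2):S a2@(0,2):SE
t=4: a0@(0,2):S a1@(3,2):S a2@(1,3):SE
t=5: a0@(1,2):S a1@(4,2):S a2@(2,0):SE
t=6: a0@(2,2):S a1@(0,2):S a2@(3,1):SE

..4.
....
..4.
.3..
....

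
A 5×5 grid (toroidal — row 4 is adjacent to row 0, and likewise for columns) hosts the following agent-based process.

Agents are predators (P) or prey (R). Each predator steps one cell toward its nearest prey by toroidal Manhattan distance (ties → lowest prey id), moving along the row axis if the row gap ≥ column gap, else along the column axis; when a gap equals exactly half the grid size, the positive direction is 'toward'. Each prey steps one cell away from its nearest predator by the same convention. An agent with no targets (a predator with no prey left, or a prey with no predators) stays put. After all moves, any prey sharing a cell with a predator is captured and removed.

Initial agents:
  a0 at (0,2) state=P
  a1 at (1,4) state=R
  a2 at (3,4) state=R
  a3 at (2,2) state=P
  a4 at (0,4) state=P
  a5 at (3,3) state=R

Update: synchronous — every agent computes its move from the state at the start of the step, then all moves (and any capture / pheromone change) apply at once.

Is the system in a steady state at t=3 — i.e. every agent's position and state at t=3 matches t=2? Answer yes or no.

t=1: a0@(0,3):P a1@(2,4):R a2@(2,4):R a3@(3,2):P a4@(1,4):P a5@(4,3):R
t=2: a0@(4,3):P a1@(3,4):R a2@(3,4):R a3@(4,2):P a4@(2,4):P a5@(3,3):R
t=3: a0@(3,3):P a1@(4,4):R a2@(4,4):R a3@(3,2):P a4@(3,4):P a5@(2,3):R

no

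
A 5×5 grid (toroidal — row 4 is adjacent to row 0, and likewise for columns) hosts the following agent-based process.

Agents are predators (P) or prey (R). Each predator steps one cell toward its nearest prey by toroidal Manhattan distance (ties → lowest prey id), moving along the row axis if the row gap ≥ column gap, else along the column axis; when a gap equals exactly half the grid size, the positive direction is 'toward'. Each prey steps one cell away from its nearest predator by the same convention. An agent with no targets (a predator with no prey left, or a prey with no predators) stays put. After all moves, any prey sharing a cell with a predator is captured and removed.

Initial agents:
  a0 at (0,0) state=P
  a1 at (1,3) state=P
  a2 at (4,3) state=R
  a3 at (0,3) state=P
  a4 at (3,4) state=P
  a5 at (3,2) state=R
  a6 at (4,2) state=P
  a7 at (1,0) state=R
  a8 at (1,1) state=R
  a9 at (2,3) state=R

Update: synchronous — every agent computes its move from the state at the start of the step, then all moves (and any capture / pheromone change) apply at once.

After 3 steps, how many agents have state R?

5

t=1: a0@(1,0):P a1@(2,3):P a2@(3,3):R a3@(4,3):P a4@(4,4):P a5@(2,2):R a6@(4,3):P a7@(2,0):R a8@(2,1):R a9@(3,3):R
t=2: a0@(2,0):P a1@(3,3):P a2@(4,3):R a3@(3,3):P a4@(3,4):P a5@(2,1):R a6@(3,3):P a7@(3,0):R a8@(3,1):R a9@(4,3):R
t=3: a0@(2,1):P a1@(4,3):P a2@(0,3):R a3@(4,3):P a4@(3,0):P a5@(2,2):R a6@(4,3):P a7@(4,0):R a8@(4,1):R a9@(0,3):R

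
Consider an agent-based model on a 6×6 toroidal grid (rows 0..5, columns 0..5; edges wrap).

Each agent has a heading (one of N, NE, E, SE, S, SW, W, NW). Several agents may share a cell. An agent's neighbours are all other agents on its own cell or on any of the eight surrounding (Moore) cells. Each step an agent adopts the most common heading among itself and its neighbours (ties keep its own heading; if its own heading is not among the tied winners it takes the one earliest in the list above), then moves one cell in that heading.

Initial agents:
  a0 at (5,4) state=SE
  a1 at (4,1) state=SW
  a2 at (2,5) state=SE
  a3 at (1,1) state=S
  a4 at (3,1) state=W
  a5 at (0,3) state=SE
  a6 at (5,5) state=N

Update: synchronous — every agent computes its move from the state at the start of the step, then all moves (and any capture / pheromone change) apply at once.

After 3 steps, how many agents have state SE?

t=1: a0@(0,5):SE a1@(5,0):SW a2@(3,0):SE a3@(2,1):S a4@(3,0):W a5@(1,4):SE a6@(4,5):N
t=2: a0@(1,0):SE a1@(0,5):SW a2@(4,1):SE a3@(3,1):S a4@(3,5):W a5@(2,5):SE a6@(3,5):N
t=3: a0@(2,1):SE a1@(1,4):SW a2@(5,2):SE a3@(4,1):S a4@(3,4):W a5@(3,0):SE a6@(2,5):N

3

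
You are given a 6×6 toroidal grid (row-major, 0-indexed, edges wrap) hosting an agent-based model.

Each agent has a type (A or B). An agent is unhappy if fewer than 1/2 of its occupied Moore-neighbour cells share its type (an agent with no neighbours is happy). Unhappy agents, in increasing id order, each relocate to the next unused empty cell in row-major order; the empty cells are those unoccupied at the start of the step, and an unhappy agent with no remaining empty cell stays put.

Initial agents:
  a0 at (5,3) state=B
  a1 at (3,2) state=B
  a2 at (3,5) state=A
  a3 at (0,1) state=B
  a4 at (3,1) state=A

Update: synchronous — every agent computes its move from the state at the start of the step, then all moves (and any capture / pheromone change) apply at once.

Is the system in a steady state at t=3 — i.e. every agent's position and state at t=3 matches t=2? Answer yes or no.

no

t=1: a0@(5,3):B a1@(0,0):B a2@(3,5):A a3@(0,1):B a4@(0,2):A
t=2: a0@(0,3):B a1@(0,0):B a2@(3,5):A a3@(0,1):B a4@(0,4):A
t=3: a0@(0,2):B a1@(0,0):B a2@(3,5):A a3@(0,1):B a4@(0,5):A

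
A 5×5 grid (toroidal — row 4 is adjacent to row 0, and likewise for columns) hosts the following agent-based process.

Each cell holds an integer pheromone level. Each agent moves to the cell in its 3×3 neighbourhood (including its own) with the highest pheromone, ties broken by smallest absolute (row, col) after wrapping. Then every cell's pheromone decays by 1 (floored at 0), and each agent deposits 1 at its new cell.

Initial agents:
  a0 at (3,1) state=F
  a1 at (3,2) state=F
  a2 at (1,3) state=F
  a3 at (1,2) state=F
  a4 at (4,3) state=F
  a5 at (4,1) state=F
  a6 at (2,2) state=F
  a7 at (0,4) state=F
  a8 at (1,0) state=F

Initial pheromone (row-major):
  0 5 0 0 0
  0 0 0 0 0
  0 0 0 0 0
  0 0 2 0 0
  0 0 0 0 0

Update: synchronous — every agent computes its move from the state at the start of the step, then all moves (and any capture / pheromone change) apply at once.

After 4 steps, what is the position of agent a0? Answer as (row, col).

t=1: a0@(3,2) a1@(3,2) a2@(0,2) a3@(0,1) a4@(3,2) a5@(0,1) a6@(3,2) a7@(0,0) a8@(0,1) | pheromone: 1 7 1 0 0 / 0 0 0 0 0 / 0 0 0 0 0 / 0 0 5 0 0 / 0 0 0 0 0
t=2: a0@(3,2) a1@(3,2) a2@(0,1) a3@(0,1) a4@(3,2) a5@(0,1) a6@(3,2) a7@(0,1) a8@(0,1) | pheromone: 0 11 0 0 0 / 0 0 0 0 0 / 0 0 0 0 0 / 0 0 8 0 0 / 0 0 0 0 0
t=3: a0@(3,2) a1@(3,2) a2@(0,1) a3@(0,1) a4@(3,2) a5@(0,1) a6@(3,2) a7@(0,1) a8@(0,1) | pheromone: 0 15 0 0 0 / 0 0 0 0 0 / 0 0 0 0 0 / 0 0 11 0 0 / 0 0 0 0 0
t=4: a0@(3,2) a1@(3,2) a2@(0,1) a3@(0,1) a4@(3,2) a5@(0,1) a6@(3,2) a7@(0,1) a8@(0,1) | pheromone: 0 19 0 0 0 / 0 0 0 0 0 / 0 0 0 0 0 / 0 0 14 0 0 / 0 0 0 0 0

(3, 2)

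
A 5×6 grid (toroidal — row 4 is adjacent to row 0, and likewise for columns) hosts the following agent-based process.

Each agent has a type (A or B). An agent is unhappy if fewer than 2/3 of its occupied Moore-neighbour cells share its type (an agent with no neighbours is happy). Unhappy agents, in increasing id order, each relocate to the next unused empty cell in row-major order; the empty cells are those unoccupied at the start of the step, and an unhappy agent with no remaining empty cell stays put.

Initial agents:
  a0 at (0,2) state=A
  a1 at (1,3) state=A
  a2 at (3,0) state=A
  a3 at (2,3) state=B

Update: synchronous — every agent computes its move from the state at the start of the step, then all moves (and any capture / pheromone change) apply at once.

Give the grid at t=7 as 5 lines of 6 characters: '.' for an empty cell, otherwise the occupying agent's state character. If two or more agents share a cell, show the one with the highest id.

AB.A..
......
......
A.....
......

t=1: a0@(0,2):A a1@(0,0):A a2@(3,0):A a3@(0,1):B
t=2: a0@(0,3):A a1@(0,4):A a2@(3,0):A a3@(0,5):B
t=3: a0@(0,3):A a1@(0,0):A a2@(3,0):A a3@(0,1):B
t=4: a0@(0,3):A a1@(0,2):A a2@(3,0):A a3@(0,4):B
t=5: a0@(0,0):A a1@(0,2):A a2@(3,0):A a3@(0,1):B
t=6: a0@(0,3):A a1@(0,4):A a2@(3,0):A a3@(0,5):B
t=7: a0@(0,3):A a1@(0,0):A a2@(3,0):A a3@(0,1):B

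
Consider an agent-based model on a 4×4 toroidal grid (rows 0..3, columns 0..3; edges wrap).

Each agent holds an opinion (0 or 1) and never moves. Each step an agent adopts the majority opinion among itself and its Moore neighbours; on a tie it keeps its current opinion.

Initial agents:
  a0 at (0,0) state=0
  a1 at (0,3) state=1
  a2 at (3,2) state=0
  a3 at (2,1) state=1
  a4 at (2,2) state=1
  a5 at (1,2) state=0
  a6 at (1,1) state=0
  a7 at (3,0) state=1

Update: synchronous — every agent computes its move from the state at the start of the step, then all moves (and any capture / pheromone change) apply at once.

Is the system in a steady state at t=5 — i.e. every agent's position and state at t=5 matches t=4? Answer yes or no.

no

t=1: a0@(0,0):0 a1@(0,3):0 a2@(3,2):1 a3@(2,1):1 a4@(2,2):0 a5@(1,2):1 a6@(1,1):0 a7@(3,0):1
t=2: a0@(0,0):0 a1@(0,3):1 a2@(3,2):1 a3@(2,1):1 a4@(2,2):1 a5@(1,2):0 a6@(1,1):0 a7@(3,0):1
t=3: a0@(0,0):0 a1@(0,3):1 a2@(3,2):1 a3@(2,1):1 a4@(2,2):1 a5@(1,2):1 a6@(1,1):0 a7@(3,0):1
t=4: a0@(0,0):0 a1@(0,3):1 a2@(3,2):1 a3@(2,1):1 a4@(2,2):1 a5@(1,2):1 a6@(1,1):1 a7@(3,0):1
t=5: a0@(0,0):1 a1@(0,3):1 a2@(3,2):1 a3@(2,1):1 a4@(2,2):1 a5@(1,2):1 a6@(1,1):1 a7@(3,0):1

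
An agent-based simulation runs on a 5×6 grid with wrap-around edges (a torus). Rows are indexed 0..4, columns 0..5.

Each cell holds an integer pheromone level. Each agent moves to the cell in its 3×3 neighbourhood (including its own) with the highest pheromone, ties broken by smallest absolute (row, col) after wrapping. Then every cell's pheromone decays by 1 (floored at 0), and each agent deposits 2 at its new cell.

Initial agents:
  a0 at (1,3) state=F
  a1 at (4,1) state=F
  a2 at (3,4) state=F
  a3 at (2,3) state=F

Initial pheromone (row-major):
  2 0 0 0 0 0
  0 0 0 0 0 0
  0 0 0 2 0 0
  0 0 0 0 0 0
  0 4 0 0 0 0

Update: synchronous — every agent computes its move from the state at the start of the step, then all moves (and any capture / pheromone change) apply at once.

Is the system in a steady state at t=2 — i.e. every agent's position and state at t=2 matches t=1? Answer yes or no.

t=1: a0@(2,3) a1@(4,1) a2@(2,3) a3@(2,3) | pheromone: 1 0 0 0 0 0 / 0 0 0 0 0 0 / 0 0 0 7 0 0 / 0 0 0 0 0 0 / 0 5 0 0 0 0
t=2: a0@(2,3) a1@(4,1) a2@(2,3) a3@(2,3) | pheromone: 0 0 0 0 0 0 / 0 0 0 0 0 0 / 0 0 0 12 0 0 / 0 0 0 0 0 0 / 0 6 0 0 0 0

yes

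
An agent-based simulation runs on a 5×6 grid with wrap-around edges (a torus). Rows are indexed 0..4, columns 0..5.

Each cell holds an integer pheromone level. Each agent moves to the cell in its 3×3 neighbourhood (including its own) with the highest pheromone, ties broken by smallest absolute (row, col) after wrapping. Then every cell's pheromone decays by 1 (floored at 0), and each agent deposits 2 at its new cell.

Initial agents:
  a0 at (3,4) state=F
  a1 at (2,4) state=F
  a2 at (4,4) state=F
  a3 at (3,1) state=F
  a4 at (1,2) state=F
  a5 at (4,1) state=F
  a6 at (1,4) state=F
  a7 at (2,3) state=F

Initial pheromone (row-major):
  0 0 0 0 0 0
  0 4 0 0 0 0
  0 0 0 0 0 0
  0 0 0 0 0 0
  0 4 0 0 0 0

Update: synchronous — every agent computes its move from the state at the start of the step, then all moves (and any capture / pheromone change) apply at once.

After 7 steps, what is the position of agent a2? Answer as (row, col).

(0, 3)

t=1: a0@(2,3) a1@(1,3) a2@(0,3) a3@(4,1) a4@(1,1) a5@(4,1) a6@(0,3) a7@(1,2) | pheromone: 0 0 0 4 0 0 / 0 5 2 2 0 0 / 0 0 0 2 0 0 / 0 0 0 0 0 0 / 0 7 0 0 0 0
t=2: a0@(1,2) a1@(0,3) a2@(0,3) a3@(4,1) a4@(1,1) a5@(4,1) a6@(0,3) a7@(1,1) | pheromone: 0 0 0 9 0 0 / 0 8 3 1 0 0 / 0 0 0 1 0 0 / 0 0 0 0 0 0 / 0 10 0 0 0 0
t=3: a0@(0,3) a1@(0,3) a2@(0,3) a3@(4,1) a4@(1,1) a5@(4,1) a6@(0,3) a7@(1,1) | pheromone: 0 0 0 16 0 0 / 0 11 2 0 0 0 / 0 0 0 0 0 0 / 0 0 0 0 0 0 / 0 13 0 0 0 0
t=4: a0@(0,3) a1@(0,3) a2@(0,3) a3@(4,1) a4@(1,1) a5@(4,1) a6@(0,3) a7@(1,1) | pheromone: 0 0 0 23 0 0 / 0 14 1 0 0 0 / 0 0 0 0 0 0 / 0 0 0 0 0 0 / 0 16 0 0 0 0
t=5: a0@(0,3) a1@(0,3) a2@(0,3) a3@(4,1) a4@(1,1) a5@(4,1) a6@(0,3) a7@(1,1) | pheromone: 0 0 0 30 0 0 / 0 17 0 0 0 0 / 0 0 0 0 0 0 / 0 0 0 0 0 0 / 0 19 0 0 0 0
t=6: a0@(0,3) a1@(0,3) a2@(0,3) a3@(4,1) a4@(1,1) a5@(4,1) a6@(0,3) a7@(1,1) | pheromone: 0 0 0 37 0 0 / 0 20 0 0 0 0 / 0 0 0 0 0 0 / 0 0 0 0 0 0 / 0 22 0 0 0 0
t=7: a0@(0,3) a1@(0,3) a2@(0,3) a3@(4,1) a4@(1,1) a5@(4,1) a6@(0,3) a7@(1,1) | pheromone: 0 0 0 44 0 0 / 0 23 0 0 0 0 / 0 0 0 0 0 0 / 0 0 0 0 0 0 / 0 25 0 0 0 0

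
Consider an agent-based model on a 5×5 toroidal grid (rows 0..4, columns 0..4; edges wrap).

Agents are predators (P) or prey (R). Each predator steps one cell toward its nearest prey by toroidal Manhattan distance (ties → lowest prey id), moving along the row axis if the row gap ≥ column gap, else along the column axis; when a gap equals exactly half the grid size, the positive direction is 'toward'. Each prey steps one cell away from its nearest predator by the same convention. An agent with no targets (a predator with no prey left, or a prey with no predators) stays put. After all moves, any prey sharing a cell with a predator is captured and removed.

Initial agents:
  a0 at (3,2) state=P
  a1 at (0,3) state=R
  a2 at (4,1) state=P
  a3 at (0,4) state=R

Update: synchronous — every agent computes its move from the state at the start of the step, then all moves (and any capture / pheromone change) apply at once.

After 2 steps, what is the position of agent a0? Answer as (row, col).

t=1: a0@(4,2):P a1@(1,3):R a2@(4,2):P a3@(0,3):R
t=2: a0@(0,2):P a1@(2,3):R a2@(0,2):P a3@(1,3):R

(0, 2)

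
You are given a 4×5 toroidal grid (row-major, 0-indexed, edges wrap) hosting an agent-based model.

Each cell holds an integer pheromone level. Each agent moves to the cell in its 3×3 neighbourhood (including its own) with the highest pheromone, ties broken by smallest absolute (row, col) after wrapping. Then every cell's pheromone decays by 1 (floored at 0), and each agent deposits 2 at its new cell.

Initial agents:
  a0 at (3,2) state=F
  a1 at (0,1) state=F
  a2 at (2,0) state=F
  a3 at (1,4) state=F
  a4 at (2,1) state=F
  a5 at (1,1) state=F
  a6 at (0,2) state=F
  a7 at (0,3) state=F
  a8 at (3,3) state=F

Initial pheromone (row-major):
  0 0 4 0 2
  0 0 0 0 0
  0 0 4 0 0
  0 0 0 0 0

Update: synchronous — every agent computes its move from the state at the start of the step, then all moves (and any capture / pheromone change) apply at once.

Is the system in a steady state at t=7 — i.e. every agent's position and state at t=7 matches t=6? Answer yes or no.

yes

t=1: a0@(0,2) a1@(0,2) a2@(1,0) a3@(0,4) a4@(2,2) a5@(0,2) a6@(0,2) a7@(0,2) a8@(0,2) | pheromone: 0 0 15 0 3 / 2 0 0 0 0 / 0 0 5 0 0 / 0 0 0 0 0
t=2: a0@(0,2) a1@(0,2) a2@(0,4) a3@(0,4) a4@(2,2) a5@(0,2) a6@(0,2) a7@(0,2) a8@(0,2) | pheromone: 0 0 26 0 6 / 1 0 0 0 0 / 0 0 6 0 0 / 0 0 0 0 0
t=3: a0@(0,2) a1@(0,2) a2@(0,4) a3@(0,4) a4@(2,2) a5@(0,2) a6@(0,2) a7@(0,2) a8@(0,2) | pheromone: 0 0 37 0 9 / 0 0 0 0 0 / 0 0 7 0 0 / 0 0 0 0 0
t=4: a0@(0,2) a1@(0,2) a2@(0,4) a3@(0,4) a4@(2,2) a5@(0,2) a6@(0,2) a7@(0,2) a8@(0,2) | pheromone: 0 0 48 0 12 / 0 0 0 0 0 / 0 0 8 0 0 / 0 0 0 0 0
t=5: a0@(0,2) a1@(0,2) a2@(0,4) a3@(0,4) a4@(2,2) a5@(0,2) a6@(0,2) a7@(0,2) a8@(0,2) | pheromone: 0 0 59 0 15 / 0 0 0 0 0 / 0 0 9 0 0 / 0 0 0 0 0
t=6: a0@(0,2) a1@(0,2) a2@(0,4) a3@(0,4) a4@(2,2) a5@(0,2) a6@(0,2) a7@(0,2) a8@(0,2) | pheromone: 0 0 70 0 18 / 0 0 0 0 0 / 0 0 10 0 0 / 0 0 0 0 0
t=7: a0@(0,2) a1@(0,2) a2@(0,4) a3@(0,4) a4@(2,2) a5@(0,2) a6@(0,2) a7@(0,2) a8@(0,2) | pheromone: 0 0 81 0 21 / 0 0 0 0 0 / 0 0 11 0 0 / 0 0 0 0 0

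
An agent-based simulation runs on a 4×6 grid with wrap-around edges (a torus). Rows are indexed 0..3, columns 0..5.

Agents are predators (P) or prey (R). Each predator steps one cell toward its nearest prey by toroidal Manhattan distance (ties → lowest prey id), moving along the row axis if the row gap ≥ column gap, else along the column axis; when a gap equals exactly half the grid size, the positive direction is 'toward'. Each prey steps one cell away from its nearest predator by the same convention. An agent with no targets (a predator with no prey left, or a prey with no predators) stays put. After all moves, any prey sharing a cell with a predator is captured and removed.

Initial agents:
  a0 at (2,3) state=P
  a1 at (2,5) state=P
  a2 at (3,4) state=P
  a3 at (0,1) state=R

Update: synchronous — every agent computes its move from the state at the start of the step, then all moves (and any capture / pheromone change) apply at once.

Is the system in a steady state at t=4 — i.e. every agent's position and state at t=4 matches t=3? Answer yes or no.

t=1: a0@(3,3):P a1@(3,5):P a2@(3,5):P a3@(3,1):R
t=2: a0@(3,2):P a1@(3,0):P a2@(3,0):P
t=3: (unchanged — steady state)

yes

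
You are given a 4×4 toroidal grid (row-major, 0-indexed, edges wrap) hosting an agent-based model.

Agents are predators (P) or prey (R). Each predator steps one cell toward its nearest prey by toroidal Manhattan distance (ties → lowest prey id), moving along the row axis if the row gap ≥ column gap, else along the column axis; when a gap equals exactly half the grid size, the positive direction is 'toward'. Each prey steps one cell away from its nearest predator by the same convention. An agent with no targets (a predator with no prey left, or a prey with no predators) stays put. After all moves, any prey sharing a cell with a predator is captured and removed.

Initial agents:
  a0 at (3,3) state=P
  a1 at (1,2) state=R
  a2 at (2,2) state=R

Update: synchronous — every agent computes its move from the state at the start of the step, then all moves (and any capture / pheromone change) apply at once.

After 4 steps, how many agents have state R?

t=1: a0@(2,3):P a1@(0,2):R a2@(1,2):R
t=2: a0@(1,3):P a1@(3,2):R a2@(0,2):R
t=3: a0@(0,3):P a1@(2,2):R a2@(3,2):R
t=4: a0@(3,3):P a1@(1,2):R a2@(2,2):R

2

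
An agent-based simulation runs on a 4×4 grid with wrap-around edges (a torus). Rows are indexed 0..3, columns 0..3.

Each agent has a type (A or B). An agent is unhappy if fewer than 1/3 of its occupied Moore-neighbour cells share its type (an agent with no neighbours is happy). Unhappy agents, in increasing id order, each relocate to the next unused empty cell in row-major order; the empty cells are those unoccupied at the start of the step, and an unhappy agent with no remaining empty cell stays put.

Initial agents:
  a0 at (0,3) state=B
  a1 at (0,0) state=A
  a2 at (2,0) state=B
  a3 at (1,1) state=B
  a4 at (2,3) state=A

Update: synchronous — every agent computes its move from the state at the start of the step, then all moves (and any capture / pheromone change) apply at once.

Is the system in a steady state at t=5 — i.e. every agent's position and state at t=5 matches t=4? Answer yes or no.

yes

t=1: a0@(0,1):B a1@(0,2):A a2@(2,0):B a3@(1,1):B a4@(1,0):A
t=2: a0@(0,1):B a1@(0,0):A a2@(2,0):B a3@(1,1):B a4@(0,3):A
t=3: (unchanged — steady state)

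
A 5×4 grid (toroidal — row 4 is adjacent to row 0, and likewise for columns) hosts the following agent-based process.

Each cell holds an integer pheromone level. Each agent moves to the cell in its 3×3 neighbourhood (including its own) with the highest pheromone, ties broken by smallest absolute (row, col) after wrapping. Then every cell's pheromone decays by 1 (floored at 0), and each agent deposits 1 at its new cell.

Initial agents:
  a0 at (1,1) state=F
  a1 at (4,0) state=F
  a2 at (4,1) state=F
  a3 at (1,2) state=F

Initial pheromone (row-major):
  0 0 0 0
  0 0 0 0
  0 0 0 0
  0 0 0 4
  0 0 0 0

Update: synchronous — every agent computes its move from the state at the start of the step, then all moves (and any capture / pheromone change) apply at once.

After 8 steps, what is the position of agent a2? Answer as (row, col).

(0, 0)

t=1: a0@(0,0) a1@(3,3) a2@(0,0) a3@(0,1) | pheromone: 2 1 0 0 / 0 0 0 0 / 0 0 0 0 / 0 0 0 4 / 0 0 0 0
t=2: a0@(0,0) a1@(3,3) a2@(0,0) a3@(0,0) | pheromone: 4 0 0 0 / 0 0 0 0 / 0 0 0 0 / 0 0 0 4 / 0 0 0 0
t=3: a0@(0,0) a1@(3,3) a2@(0,0) a3@(0,0) | pheromone: 6 0 0 0 / 0 0 0 0 / 0 0 0 0 / 0 0 0 4 / 0 0 0 0
t=4: a0@(0,0) a1@(3,3) a2@(0,0) a3@(0,0) | pheromone: 8 0 0 0 / 0 0 0 0 / 0 0 0 0 / 0 0 0 4 / 0 0 0 0
t=5: a0@(0,0) a1@(3,3) a2@(0,0) a3@(0,0) | pheromone: 10 0 0 0 / 0 0 0 0 / 0 0 0 0 / 0 0 0 4 / 0 0 0 0
t=6: a0@(0,0) a1@(3,3) a2@(0,0) a3@(0,0) | pheromone: 12 0 0 0 / 0 0 0 0 / 0 0 0 0 / 0 0 0 4 / 0 0 0 0
t=7: a0@(0,0) a1@(3,3) a2@(0,0) a3@(0,0) | pheromone: 14 0 0 0 / 0 0 0 0 / 0 0 0 0 / 0 0 0 4 / 0 0 0 0
t=8: a0@(0,0) a1@(3,3) a2@(0,0) a3@(0,0) | pheromone: 16 0 0 0 / 0 0 0 0 / 0 0 0 0 / 0 0 0 4 / 0 0 0 0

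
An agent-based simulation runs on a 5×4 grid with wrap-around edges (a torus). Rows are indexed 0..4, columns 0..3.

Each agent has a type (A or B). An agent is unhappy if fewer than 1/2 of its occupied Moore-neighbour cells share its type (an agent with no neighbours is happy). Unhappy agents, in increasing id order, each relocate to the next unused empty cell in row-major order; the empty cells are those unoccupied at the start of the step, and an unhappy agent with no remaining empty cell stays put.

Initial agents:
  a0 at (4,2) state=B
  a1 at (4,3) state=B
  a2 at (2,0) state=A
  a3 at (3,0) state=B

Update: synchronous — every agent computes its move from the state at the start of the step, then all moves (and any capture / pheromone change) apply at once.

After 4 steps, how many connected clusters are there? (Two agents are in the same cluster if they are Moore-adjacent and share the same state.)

2

t=1: a0@(4,2):B a1@(4,3):B a2@(0,0):A a3@(3,0):B
t=2: a0@(4,2):B a1@(4,3):B a2@(0,1):A a3@(3,0):B
t=3: a0@(4,2):B a1@(4,3):B a2@(0,0):A a3@(3,0):B
t=4: a0@(4,2):B a1@(4,3):B a2@(0,1):A a3@(3,0):B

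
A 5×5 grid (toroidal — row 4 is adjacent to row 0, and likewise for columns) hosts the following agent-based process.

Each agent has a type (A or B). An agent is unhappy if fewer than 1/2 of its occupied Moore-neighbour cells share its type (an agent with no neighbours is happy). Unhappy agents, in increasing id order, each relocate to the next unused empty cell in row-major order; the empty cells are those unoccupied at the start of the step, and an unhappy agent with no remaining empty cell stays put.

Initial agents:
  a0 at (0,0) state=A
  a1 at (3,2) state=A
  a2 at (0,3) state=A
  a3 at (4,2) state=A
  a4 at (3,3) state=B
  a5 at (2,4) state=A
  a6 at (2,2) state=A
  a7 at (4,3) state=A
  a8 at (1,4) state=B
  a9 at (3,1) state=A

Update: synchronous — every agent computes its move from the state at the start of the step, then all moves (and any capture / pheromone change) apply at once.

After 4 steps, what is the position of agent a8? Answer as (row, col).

t=1: a0@(0,1):A a1@(3,2):A a2@(0,3):A a3@(4,2):A a4@(0,2):B a5@(0,4):A a6@(2,2):A a7@(4,3):A a8@(1,0):B a9@(3,1):A
t=2: a0@(0,0):A a1@(3,2):A a2@(0,3):A a3@(4,2):A a4@(1,1):B a5@(0,4):A a6@(2,2):A a7@(4,3):A a8@(1,2):B a9@(3,1):A
t=3: a0@(0,0):A a1@(3,2):A a2@(0,3):A a3@(4,2):A a4@(0,1):B a5@(0,4):A a6@(2,2):A a7@(4,3):A a8@(0,2):B a9@(3,1):A
t=4: a0@(0,0):A a1@(3,2):A a2@(0,3):A a3@(4,2):A a4@(1,0):B a5@(0,4):A a6@(2,2):A a7@(4,3):A a8@(1,1):B a9@(3,1):A

(1, 1)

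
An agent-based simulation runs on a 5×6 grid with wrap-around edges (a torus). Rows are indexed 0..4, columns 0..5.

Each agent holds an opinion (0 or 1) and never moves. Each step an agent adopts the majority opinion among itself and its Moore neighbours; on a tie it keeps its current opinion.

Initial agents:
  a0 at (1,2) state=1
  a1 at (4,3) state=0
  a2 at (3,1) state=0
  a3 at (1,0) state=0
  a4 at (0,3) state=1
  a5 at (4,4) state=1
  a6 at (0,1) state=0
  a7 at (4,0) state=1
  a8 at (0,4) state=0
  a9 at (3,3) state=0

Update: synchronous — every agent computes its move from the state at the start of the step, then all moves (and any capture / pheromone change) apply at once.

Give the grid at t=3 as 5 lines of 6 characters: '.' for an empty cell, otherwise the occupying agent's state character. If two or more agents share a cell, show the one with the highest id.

.0.00.
0.0...
......
.0.0..
0..00.

t=1: a0@(1,2):1 a1@(4,3):0 a2@(3,1):0 a3@(1,0):0 a4@(0,3):1 a5@(4,4):0 a6@(0,1):0 a7@(4,0):0 a8@(0,4):0 a9@(3,3):0
t=2: a0@(1,2):1 a1@(4,3):0 a2@(3,1):0 a3@(1,0):0 a4@(0,3):0 a5@(4,4):0 a6@(0,1):0 a7@(4,0):0 a8@(0,4):0 a9@(3,3):0
t=3: a0@(1,2):0 a1@(4,3):0 a2@(3,1):0 a3@(1,0):0 a4@(0,3):0 a5@(4,4):0 a6@(0,1):0 a7@(4,0):0 a8@(0,4):0 a9@(3,3):0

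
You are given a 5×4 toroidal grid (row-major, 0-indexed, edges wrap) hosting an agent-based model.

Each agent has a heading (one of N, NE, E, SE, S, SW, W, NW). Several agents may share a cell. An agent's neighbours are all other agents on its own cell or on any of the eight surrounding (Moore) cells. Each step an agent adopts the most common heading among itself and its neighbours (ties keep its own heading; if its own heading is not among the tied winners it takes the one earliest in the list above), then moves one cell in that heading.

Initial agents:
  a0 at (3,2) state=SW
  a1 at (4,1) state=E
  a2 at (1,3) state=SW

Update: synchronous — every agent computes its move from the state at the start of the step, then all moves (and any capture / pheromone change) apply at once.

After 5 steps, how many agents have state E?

t=1: a0@(4,1):SW a1@(4,2):E a2@(2,2):SW
t=2: a0@(0,0):SW a1@(4,3):E a2@(3,1):SW
t=3: a0@(1,3):SW a1@(4,0):E a2@(4,0):SW
t=4: a0@(2,2):SW a1@(4,1):E a2@(0,3):SW
t=5: a0@(3,1):SW a1@(4,2):E a2@(1,2):SW

1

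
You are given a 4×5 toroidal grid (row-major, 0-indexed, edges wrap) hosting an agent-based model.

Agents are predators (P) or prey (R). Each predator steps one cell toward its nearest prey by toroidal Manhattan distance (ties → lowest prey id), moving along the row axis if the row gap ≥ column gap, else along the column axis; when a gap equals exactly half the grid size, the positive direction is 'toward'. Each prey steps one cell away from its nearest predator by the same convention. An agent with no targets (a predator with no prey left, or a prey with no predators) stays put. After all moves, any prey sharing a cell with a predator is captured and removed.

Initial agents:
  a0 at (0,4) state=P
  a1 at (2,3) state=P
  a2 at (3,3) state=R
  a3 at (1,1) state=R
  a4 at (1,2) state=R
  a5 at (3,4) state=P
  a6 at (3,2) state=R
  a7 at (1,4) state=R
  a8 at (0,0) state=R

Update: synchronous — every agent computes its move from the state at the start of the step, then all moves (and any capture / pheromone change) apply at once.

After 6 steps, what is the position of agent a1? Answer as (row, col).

(0, 3)

t=1: a0@(1,4):P a1@(3,3):P a2@(0,3):R a3@(1,2):R a4@(0,2):R a5@(3,3):P a6@(0,2):R a7@(2,4):R a8@(0,1):R
t=2: a0@(2,4):P a1@(0,3):P a2@(1,3):R a3@(1,1):R a4@(1,2):R a5@(0,3):P a6@(1,2):R a7@(3,4):R a8@(0,2):R
t=3: a0@(3,4):P a1@(1,3):P a2@(2,3):R a3@(1,2):R a4@(2,2):R a5@(1,3):P a6@(2,2):R a7@(0,4):R a8@(0,1):R
t=4: a0@(0,4):P a1@(2,3):P a2@(3,3):R a3@(1,1):R a4@(3,2):R a5@(2,3):P a6@(3,2):R a7@(1,4):R a8@(0,2):R
t=5: a0@(1,4):P a1@(3,3):P a2@(0,3):R a3@(1,2):R a4@(0,2):R a5@(3,3):P a6@(0,2):R a7@(2,4):R a8@(0,1):R
t=6: a0@(2,4):P a1@(0,3):P a2@(1,3):R a3@(1,1):R a4@(1,2):R a5@(0,3):P a6@(1,2):R a7@(3,4):R a8@(0,2):R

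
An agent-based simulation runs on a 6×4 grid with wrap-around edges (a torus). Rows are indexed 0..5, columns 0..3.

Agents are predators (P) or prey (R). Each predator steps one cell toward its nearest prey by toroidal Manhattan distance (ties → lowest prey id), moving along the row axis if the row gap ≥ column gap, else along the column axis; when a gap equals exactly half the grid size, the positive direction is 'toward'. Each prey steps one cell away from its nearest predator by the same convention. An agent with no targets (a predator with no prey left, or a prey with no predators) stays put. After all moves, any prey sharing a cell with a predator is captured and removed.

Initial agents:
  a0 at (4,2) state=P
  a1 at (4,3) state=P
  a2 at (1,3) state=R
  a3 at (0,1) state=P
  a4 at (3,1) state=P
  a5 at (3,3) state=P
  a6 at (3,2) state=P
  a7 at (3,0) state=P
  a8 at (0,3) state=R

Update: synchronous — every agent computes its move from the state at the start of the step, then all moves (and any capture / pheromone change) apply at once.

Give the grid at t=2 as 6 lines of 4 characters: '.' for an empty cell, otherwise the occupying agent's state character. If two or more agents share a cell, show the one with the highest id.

t=1: a0@(5,2):P a1@(5,3):P a2@(0,3):R a3@(0,2):P a4@(2,1):P a5@(2,3):P a6@(2,2):P a7@(2,0):P a8@(1,3):R
t=2: a0@(0,2):P a1@(0,3):P a3@(0,3):P a4@(2,2):P a5@(1,3):P a6@(1,2):P a7@(1,0):P

..PP
P.PP
..P.
....
....
....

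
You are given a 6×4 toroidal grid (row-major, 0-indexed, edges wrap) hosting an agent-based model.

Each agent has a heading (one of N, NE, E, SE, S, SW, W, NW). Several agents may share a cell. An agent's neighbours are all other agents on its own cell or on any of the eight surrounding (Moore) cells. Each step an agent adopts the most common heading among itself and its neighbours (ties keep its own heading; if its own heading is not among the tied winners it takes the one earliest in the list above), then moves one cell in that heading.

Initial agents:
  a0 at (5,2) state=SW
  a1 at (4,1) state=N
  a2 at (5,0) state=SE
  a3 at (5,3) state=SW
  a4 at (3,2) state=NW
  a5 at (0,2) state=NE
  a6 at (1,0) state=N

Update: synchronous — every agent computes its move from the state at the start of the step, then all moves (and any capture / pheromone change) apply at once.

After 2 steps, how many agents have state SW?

t=1: a0@(0,1):SW a1@(3,1):N a2@(0,1):SE a3@(0,2):SW a4@(2,1):NW a5@(1,1):SW a6@(0,0):N
t=2: a0@(1,0):SW a1@(2,1):N a2@(1,0):SW a3@(1,1):SW a4@(1,0):NW a5@(2,0):SW a6@(1,3):SW

5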